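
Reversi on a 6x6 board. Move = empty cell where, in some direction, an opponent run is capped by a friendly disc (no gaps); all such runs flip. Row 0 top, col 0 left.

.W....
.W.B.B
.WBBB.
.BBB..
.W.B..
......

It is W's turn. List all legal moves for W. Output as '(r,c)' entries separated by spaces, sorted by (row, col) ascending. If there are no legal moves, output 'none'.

(0,2): no bracket -> illegal
(0,3): no bracket -> illegal
(0,4): no bracket -> illegal
(0,5): no bracket -> illegal
(1,2): no bracket -> illegal
(1,4): flips 2 -> legal
(2,0): no bracket -> illegal
(2,5): flips 3 -> legal
(3,0): no bracket -> illegal
(3,4): no bracket -> illegal
(3,5): no bracket -> illegal
(4,0): no bracket -> illegal
(4,2): no bracket -> illegal
(4,4): flips 2 -> legal
(5,2): no bracket -> illegal
(5,3): no bracket -> illegal
(5,4): flips 2 -> legal

Answer: (1,4) (2,5) (4,4) (5,4)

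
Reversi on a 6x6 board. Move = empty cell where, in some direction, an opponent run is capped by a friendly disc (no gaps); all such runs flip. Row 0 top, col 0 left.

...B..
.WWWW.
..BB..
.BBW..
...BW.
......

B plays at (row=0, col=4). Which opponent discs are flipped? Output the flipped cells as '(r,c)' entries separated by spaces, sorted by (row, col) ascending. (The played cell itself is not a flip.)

Answer: (1,3)

Derivation:
Dir NW: edge -> no flip
Dir N: edge -> no flip
Dir NE: edge -> no flip
Dir W: first cell 'B' (not opp) -> no flip
Dir E: first cell '.' (not opp) -> no flip
Dir SW: opp run (1,3) capped by B -> flip
Dir S: opp run (1,4), next='.' -> no flip
Dir SE: first cell '.' (not opp) -> no flip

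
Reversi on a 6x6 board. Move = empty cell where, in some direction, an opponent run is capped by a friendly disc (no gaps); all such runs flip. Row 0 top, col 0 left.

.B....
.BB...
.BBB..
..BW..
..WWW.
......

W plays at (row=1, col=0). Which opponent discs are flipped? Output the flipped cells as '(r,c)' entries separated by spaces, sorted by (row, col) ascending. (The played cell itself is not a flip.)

Dir NW: edge -> no flip
Dir N: first cell '.' (not opp) -> no flip
Dir NE: opp run (0,1), next=edge -> no flip
Dir W: edge -> no flip
Dir E: opp run (1,1) (1,2), next='.' -> no flip
Dir SW: edge -> no flip
Dir S: first cell '.' (not opp) -> no flip
Dir SE: opp run (2,1) (3,2) capped by W -> flip

Answer: (2,1) (3,2)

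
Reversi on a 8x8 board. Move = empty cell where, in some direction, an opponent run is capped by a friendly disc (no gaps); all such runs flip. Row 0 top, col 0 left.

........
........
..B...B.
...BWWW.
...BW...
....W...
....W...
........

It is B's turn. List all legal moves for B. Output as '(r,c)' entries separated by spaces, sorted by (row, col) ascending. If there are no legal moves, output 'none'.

(2,3): no bracket -> illegal
(2,4): no bracket -> illegal
(2,5): flips 1 -> legal
(2,7): no bracket -> illegal
(3,7): flips 3 -> legal
(4,5): flips 1 -> legal
(4,6): flips 1 -> legal
(4,7): no bracket -> illegal
(5,3): flips 2 -> legal
(5,5): flips 1 -> legal
(6,3): no bracket -> illegal
(6,5): flips 1 -> legal
(7,3): no bracket -> illegal
(7,4): no bracket -> illegal
(7,5): no bracket -> illegal

Answer: (2,5) (3,7) (4,5) (4,6) (5,3) (5,5) (6,5)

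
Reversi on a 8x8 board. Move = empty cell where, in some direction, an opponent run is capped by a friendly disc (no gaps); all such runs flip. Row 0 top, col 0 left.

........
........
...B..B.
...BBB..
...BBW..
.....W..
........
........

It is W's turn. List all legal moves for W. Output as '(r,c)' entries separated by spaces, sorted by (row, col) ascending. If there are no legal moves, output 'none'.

Answer: (1,2) (2,2) (2,5) (4,2)

Derivation:
(1,2): flips 2 -> legal
(1,3): no bracket -> illegal
(1,4): no bracket -> illegal
(1,5): no bracket -> illegal
(1,6): no bracket -> illegal
(1,7): no bracket -> illegal
(2,2): flips 2 -> legal
(2,4): no bracket -> illegal
(2,5): flips 1 -> legal
(2,7): no bracket -> illegal
(3,2): no bracket -> illegal
(3,6): no bracket -> illegal
(3,7): no bracket -> illegal
(4,2): flips 2 -> legal
(4,6): no bracket -> illegal
(5,2): no bracket -> illegal
(5,3): no bracket -> illegal
(5,4): no bracket -> illegal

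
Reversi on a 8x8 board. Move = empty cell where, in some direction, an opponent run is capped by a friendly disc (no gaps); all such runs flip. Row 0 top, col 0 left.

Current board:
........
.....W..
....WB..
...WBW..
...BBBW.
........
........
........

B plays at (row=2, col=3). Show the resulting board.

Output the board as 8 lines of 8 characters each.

Answer: ........
.....W..
...BBB..
...BBW..
...BBBW.
........
........
........

Derivation:
Place B at (2,3); scan 8 dirs for brackets.
Dir NW: first cell '.' (not opp) -> no flip
Dir N: first cell '.' (not opp) -> no flip
Dir NE: first cell '.' (not opp) -> no flip
Dir W: first cell '.' (not opp) -> no flip
Dir E: opp run (2,4) capped by B -> flip
Dir SW: first cell '.' (not opp) -> no flip
Dir S: opp run (3,3) capped by B -> flip
Dir SE: first cell 'B' (not opp) -> no flip
All flips: (2,4) (3,3)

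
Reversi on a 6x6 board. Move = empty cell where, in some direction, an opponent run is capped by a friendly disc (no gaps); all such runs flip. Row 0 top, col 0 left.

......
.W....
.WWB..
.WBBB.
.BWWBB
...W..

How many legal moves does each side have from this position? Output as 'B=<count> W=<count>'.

Answer: B=9 W=7

Derivation:
-- B to move --
(0,0): flips 2 -> legal
(0,1): flips 3 -> legal
(0,2): no bracket -> illegal
(1,0): flips 1 -> legal
(1,2): flips 1 -> legal
(1,3): no bracket -> illegal
(2,0): flips 2 -> legal
(3,0): flips 1 -> legal
(4,0): no bracket -> illegal
(5,1): flips 1 -> legal
(5,2): flips 2 -> legal
(5,4): flips 1 -> legal
B mobility = 9
-- W to move --
(1,2): no bracket -> illegal
(1,3): flips 2 -> legal
(1,4): no bracket -> illegal
(2,4): flips 2 -> legal
(2,5): flips 1 -> legal
(3,0): no bracket -> illegal
(3,5): flips 4 -> legal
(4,0): flips 1 -> legal
(5,0): no bracket -> illegal
(5,1): flips 1 -> legal
(5,2): no bracket -> illegal
(5,4): no bracket -> illegal
(5,5): flips 2 -> legal
W mobility = 7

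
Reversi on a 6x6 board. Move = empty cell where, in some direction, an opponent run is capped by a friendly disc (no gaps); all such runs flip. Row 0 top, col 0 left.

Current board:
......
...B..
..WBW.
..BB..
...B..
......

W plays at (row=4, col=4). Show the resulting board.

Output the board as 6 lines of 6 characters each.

Answer: ......
...B..
..WBW.
..BW..
...BW.
......

Derivation:
Place W at (4,4); scan 8 dirs for brackets.
Dir NW: opp run (3,3) capped by W -> flip
Dir N: first cell '.' (not opp) -> no flip
Dir NE: first cell '.' (not opp) -> no flip
Dir W: opp run (4,3), next='.' -> no flip
Dir E: first cell '.' (not opp) -> no flip
Dir SW: first cell '.' (not opp) -> no flip
Dir S: first cell '.' (not opp) -> no flip
Dir SE: first cell '.' (not opp) -> no flip
All flips: (3,3)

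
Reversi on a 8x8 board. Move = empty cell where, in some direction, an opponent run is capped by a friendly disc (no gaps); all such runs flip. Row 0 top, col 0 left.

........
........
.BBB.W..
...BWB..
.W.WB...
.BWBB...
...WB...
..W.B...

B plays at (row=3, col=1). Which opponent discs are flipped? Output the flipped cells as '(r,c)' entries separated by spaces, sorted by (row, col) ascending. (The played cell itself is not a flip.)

Dir NW: first cell '.' (not opp) -> no flip
Dir N: first cell 'B' (not opp) -> no flip
Dir NE: first cell 'B' (not opp) -> no flip
Dir W: first cell '.' (not opp) -> no flip
Dir E: first cell '.' (not opp) -> no flip
Dir SW: first cell '.' (not opp) -> no flip
Dir S: opp run (4,1) capped by B -> flip
Dir SE: first cell '.' (not opp) -> no flip

Answer: (4,1)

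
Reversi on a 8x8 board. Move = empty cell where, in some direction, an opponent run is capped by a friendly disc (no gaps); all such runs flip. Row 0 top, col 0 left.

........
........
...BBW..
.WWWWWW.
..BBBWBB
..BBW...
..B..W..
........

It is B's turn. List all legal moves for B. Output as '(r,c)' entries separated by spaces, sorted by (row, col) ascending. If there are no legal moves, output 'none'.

(1,4): flips 2 -> legal
(1,5): no bracket -> illegal
(1,6): flips 2 -> legal
(2,0): flips 1 -> legal
(2,1): flips 1 -> legal
(2,2): flips 2 -> legal
(2,6): flips 3 -> legal
(2,7): no bracket -> illegal
(3,0): no bracket -> illegal
(3,7): no bracket -> illegal
(4,0): no bracket -> illegal
(4,1): flips 1 -> legal
(5,5): flips 1 -> legal
(5,6): flips 2 -> legal
(6,3): no bracket -> illegal
(6,4): flips 1 -> legal
(6,6): no bracket -> illegal
(7,4): no bracket -> illegal
(7,5): no bracket -> illegal
(7,6): flips 2 -> legal

Answer: (1,4) (1,6) (2,0) (2,1) (2,2) (2,6) (4,1) (5,5) (5,6) (6,4) (7,6)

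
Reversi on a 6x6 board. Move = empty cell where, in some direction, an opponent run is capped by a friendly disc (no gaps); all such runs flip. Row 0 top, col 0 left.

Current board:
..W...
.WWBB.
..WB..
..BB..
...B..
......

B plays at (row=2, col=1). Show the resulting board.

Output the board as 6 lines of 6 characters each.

Answer: ..W...
.WWBB.
.BBB..
..BB..
...B..
......

Derivation:
Place B at (2,1); scan 8 dirs for brackets.
Dir NW: first cell '.' (not opp) -> no flip
Dir N: opp run (1,1), next='.' -> no flip
Dir NE: opp run (1,2), next='.' -> no flip
Dir W: first cell '.' (not opp) -> no flip
Dir E: opp run (2,2) capped by B -> flip
Dir SW: first cell '.' (not opp) -> no flip
Dir S: first cell '.' (not opp) -> no flip
Dir SE: first cell 'B' (not opp) -> no flip
All flips: (2,2)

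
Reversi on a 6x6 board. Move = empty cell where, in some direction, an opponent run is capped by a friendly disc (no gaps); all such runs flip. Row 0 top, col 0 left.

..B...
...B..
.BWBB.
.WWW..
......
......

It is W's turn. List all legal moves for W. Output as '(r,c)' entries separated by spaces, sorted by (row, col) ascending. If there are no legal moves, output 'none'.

Answer: (0,3) (0,4) (1,0) (1,1) (1,4) (1,5) (2,0) (2,5)

Derivation:
(0,1): no bracket -> illegal
(0,3): flips 2 -> legal
(0,4): flips 1 -> legal
(1,0): flips 1 -> legal
(1,1): flips 1 -> legal
(1,2): no bracket -> illegal
(1,4): flips 1 -> legal
(1,5): flips 1 -> legal
(2,0): flips 1 -> legal
(2,5): flips 2 -> legal
(3,0): no bracket -> illegal
(3,4): no bracket -> illegal
(3,5): no bracket -> illegal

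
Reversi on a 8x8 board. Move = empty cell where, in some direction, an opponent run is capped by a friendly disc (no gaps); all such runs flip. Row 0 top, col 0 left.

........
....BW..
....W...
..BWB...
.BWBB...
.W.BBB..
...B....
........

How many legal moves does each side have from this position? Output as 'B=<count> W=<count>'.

-- B to move --
(0,4): no bracket -> illegal
(0,5): no bracket -> illegal
(0,6): no bracket -> illegal
(1,3): no bracket -> illegal
(1,6): flips 1 -> legal
(2,2): flips 1 -> legal
(2,3): flips 1 -> legal
(2,5): no bracket -> illegal
(2,6): no bracket -> illegal
(3,1): flips 1 -> legal
(3,5): no bracket -> illegal
(4,0): no bracket -> illegal
(5,0): no bracket -> illegal
(5,2): flips 1 -> legal
(6,0): no bracket -> illegal
(6,1): flips 1 -> legal
(6,2): no bracket -> illegal
B mobility = 6
-- W to move --
(0,3): no bracket -> illegal
(0,4): flips 1 -> legal
(0,5): no bracket -> illegal
(1,3): flips 1 -> legal
(2,1): no bracket -> illegal
(2,2): flips 1 -> legal
(2,3): no bracket -> illegal
(2,5): no bracket -> illegal
(3,0): no bracket -> illegal
(3,1): flips 2 -> legal
(3,5): flips 1 -> legal
(4,0): flips 1 -> legal
(4,5): flips 2 -> legal
(4,6): no bracket -> illegal
(5,0): no bracket -> illegal
(5,2): no bracket -> illegal
(5,6): no bracket -> illegal
(6,2): no bracket -> illegal
(6,4): flips 4 -> legal
(6,5): no bracket -> illegal
(6,6): flips 2 -> legal
(7,2): no bracket -> illegal
(7,3): flips 3 -> legal
(7,4): no bracket -> illegal
W mobility = 10

Answer: B=6 W=10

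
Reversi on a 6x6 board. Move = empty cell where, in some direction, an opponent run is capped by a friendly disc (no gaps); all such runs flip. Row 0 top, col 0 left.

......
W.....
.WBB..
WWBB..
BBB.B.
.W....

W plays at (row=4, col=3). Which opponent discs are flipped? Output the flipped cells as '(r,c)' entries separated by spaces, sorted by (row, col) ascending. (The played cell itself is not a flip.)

Answer: (3,2)

Derivation:
Dir NW: opp run (3,2) capped by W -> flip
Dir N: opp run (3,3) (2,3), next='.' -> no flip
Dir NE: first cell '.' (not opp) -> no flip
Dir W: opp run (4,2) (4,1) (4,0), next=edge -> no flip
Dir E: opp run (4,4), next='.' -> no flip
Dir SW: first cell '.' (not opp) -> no flip
Dir S: first cell '.' (not opp) -> no flip
Dir SE: first cell '.' (not opp) -> no flip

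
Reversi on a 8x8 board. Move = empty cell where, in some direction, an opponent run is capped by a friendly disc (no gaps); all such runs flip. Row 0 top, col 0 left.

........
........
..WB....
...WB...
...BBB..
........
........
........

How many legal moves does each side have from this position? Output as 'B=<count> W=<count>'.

Answer: B=3 W=5

Derivation:
-- B to move --
(1,1): flips 2 -> legal
(1,2): no bracket -> illegal
(1,3): no bracket -> illegal
(2,1): flips 1 -> legal
(2,4): no bracket -> illegal
(3,1): no bracket -> illegal
(3,2): flips 1 -> legal
(4,2): no bracket -> illegal
B mobility = 3
-- W to move --
(1,2): no bracket -> illegal
(1,3): flips 1 -> legal
(1,4): no bracket -> illegal
(2,4): flips 1 -> legal
(2,5): no bracket -> illegal
(3,2): no bracket -> illegal
(3,5): flips 1 -> legal
(3,6): no bracket -> illegal
(4,2): no bracket -> illegal
(4,6): no bracket -> illegal
(5,2): no bracket -> illegal
(5,3): flips 1 -> legal
(5,4): no bracket -> illegal
(5,5): flips 1 -> legal
(5,6): no bracket -> illegal
W mobility = 5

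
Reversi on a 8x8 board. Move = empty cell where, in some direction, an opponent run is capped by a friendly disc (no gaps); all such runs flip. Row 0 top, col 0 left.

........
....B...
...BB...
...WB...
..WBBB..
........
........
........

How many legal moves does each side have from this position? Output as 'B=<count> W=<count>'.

Answer: B=4 W=6

Derivation:
-- B to move --
(2,2): flips 1 -> legal
(3,1): no bracket -> illegal
(3,2): flips 1 -> legal
(4,1): flips 1 -> legal
(5,1): flips 2 -> legal
(5,2): no bracket -> illegal
(5,3): no bracket -> illegal
B mobility = 4
-- W to move --
(0,3): no bracket -> illegal
(0,4): no bracket -> illegal
(0,5): no bracket -> illegal
(1,2): no bracket -> illegal
(1,3): flips 1 -> legal
(1,5): flips 1 -> legal
(2,2): no bracket -> illegal
(2,5): no bracket -> illegal
(3,2): no bracket -> illegal
(3,5): flips 1 -> legal
(3,6): no bracket -> illegal
(4,6): flips 3 -> legal
(5,2): no bracket -> illegal
(5,3): flips 1 -> legal
(5,4): no bracket -> illegal
(5,5): flips 1 -> legal
(5,6): no bracket -> illegal
W mobility = 6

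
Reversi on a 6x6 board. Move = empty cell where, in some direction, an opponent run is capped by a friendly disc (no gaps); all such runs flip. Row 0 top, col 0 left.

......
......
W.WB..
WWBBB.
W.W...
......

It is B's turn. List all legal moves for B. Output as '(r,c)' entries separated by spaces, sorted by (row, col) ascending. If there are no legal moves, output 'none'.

(1,0): no bracket -> illegal
(1,1): flips 1 -> legal
(1,2): flips 1 -> legal
(1,3): no bracket -> illegal
(2,1): flips 1 -> legal
(4,1): no bracket -> illegal
(4,3): no bracket -> illegal
(5,0): no bracket -> illegal
(5,1): flips 1 -> legal
(5,2): flips 1 -> legal
(5,3): no bracket -> illegal

Answer: (1,1) (1,2) (2,1) (5,1) (5,2)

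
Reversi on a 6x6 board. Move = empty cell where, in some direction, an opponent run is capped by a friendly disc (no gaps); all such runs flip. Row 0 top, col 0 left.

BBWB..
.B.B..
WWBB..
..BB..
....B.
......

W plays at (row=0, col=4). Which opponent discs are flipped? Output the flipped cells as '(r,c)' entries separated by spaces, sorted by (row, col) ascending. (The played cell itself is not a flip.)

Dir NW: edge -> no flip
Dir N: edge -> no flip
Dir NE: edge -> no flip
Dir W: opp run (0,3) capped by W -> flip
Dir E: first cell '.' (not opp) -> no flip
Dir SW: opp run (1,3) (2,2), next='.' -> no flip
Dir S: first cell '.' (not opp) -> no flip
Dir SE: first cell '.' (not opp) -> no flip

Answer: (0,3)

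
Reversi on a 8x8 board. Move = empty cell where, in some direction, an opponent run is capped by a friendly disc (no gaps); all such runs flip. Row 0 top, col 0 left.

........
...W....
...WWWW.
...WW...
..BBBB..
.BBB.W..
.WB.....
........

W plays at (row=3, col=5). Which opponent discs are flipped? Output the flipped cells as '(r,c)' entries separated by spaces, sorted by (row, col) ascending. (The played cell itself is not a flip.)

Dir NW: first cell 'W' (not opp) -> no flip
Dir N: first cell 'W' (not opp) -> no flip
Dir NE: first cell 'W' (not opp) -> no flip
Dir W: first cell 'W' (not opp) -> no flip
Dir E: first cell '.' (not opp) -> no flip
Dir SW: opp run (4,4) (5,3) (6,2), next='.' -> no flip
Dir S: opp run (4,5) capped by W -> flip
Dir SE: first cell '.' (not opp) -> no flip

Answer: (4,5)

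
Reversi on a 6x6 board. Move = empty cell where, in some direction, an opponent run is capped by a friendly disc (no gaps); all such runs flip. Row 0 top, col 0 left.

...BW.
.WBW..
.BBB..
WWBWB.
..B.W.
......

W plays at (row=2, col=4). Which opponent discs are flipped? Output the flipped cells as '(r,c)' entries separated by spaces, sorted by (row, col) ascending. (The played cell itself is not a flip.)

Dir NW: first cell 'W' (not opp) -> no flip
Dir N: first cell '.' (not opp) -> no flip
Dir NE: first cell '.' (not opp) -> no flip
Dir W: opp run (2,3) (2,2) (2,1), next='.' -> no flip
Dir E: first cell '.' (not opp) -> no flip
Dir SW: first cell 'W' (not opp) -> no flip
Dir S: opp run (3,4) capped by W -> flip
Dir SE: first cell '.' (not opp) -> no flip

Answer: (3,4)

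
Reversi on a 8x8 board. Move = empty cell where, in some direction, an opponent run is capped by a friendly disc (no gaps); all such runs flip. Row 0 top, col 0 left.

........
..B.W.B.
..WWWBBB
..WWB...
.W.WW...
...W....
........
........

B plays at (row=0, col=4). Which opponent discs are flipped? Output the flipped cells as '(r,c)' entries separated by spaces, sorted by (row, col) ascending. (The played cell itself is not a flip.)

Dir NW: edge -> no flip
Dir N: edge -> no flip
Dir NE: edge -> no flip
Dir W: first cell '.' (not opp) -> no flip
Dir E: first cell '.' (not opp) -> no flip
Dir SW: first cell '.' (not opp) -> no flip
Dir S: opp run (1,4) (2,4) capped by B -> flip
Dir SE: first cell '.' (not opp) -> no flip

Answer: (1,4) (2,4)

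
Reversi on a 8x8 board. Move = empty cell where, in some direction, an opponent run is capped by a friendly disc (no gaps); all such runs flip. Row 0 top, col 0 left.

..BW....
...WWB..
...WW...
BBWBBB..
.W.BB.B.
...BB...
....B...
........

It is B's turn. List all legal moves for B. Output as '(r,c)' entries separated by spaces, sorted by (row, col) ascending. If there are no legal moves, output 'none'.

Answer: (0,4) (1,2) (2,1) (5,1) (5,2)

Derivation:
(0,4): flips 3 -> legal
(0,5): no bracket -> illegal
(1,2): flips 3 -> legal
(2,1): flips 1 -> legal
(2,2): no bracket -> illegal
(2,5): no bracket -> illegal
(4,0): no bracket -> illegal
(4,2): no bracket -> illegal
(5,0): no bracket -> illegal
(5,1): flips 1 -> legal
(5,2): flips 1 -> legal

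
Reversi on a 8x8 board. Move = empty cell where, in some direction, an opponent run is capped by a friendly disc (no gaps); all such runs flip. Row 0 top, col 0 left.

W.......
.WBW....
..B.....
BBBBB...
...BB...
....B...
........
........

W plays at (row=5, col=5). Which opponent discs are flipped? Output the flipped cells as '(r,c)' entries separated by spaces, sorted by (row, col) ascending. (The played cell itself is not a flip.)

Answer: (2,2) (3,3) (4,4)

Derivation:
Dir NW: opp run (4,4) (3,3) (2,2) capped by W -> flip
Dir N: first cell '.' (not opp) -> no flip
Dir NE: first cell '.' (not opp) -> no flip
Dir W: opp run (5,4), next='.' -> no flip
Dir E: first cell '.' (not opp) -> no flip
Dir SW: first cell '.' (not opp) -> no flip
Dir S: first cell '.' (not opp) -> no flip
Dir SE: first cell '.' (not opp) -> no flip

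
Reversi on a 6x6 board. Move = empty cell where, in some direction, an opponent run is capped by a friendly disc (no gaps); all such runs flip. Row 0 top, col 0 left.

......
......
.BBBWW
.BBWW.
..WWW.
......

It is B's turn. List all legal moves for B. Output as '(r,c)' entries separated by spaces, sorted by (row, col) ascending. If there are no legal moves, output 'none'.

Answer: (3,5) (4,5) (5,2) (5,3) (5,4) (5,5)

Derivation:
(1,3): no bracket -> illegal
(1,4): no bracket -> illegal
(1,5): no bracket -> illegal
(3,5): flips 2 -> legal
(4,1): no bracket -> illegal
(4,5): flips 1 -> legal
(5,1): no bracket -> illegal
(5,2): flips 1 -> legal
(5,3): flips 3 -> legal
(5,4): flips 1 -> legal
(5,5): flips 2 -> legal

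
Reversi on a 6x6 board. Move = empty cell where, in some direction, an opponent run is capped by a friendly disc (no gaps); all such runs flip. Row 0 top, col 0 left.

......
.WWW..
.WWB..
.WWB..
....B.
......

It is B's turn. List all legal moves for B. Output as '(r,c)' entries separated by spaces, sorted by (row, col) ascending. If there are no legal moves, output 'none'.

Answer: (0,0) (0,1) (0,3) (2,0) (3,0) (4,1)

Derivation:
(0,0): flips 2 -> legal
(0,1): flips 1 -> legal
(0,2): no bracket -> illegal
(0,3): flips 1 -> legal
(0,4): no bracket -> illegal
(1,0): no bracket -> illegal
(1,4): no bracket -> illegal
(2,0): flips 2 -> legal
(2,4): no bracket -> illegal
(3,0): flips 2 -> legal
(4,0): no bracket -> illegal
(4,1): flips 1 -> legal
(4,2): no bracket -> illegal
(4,3): no bracket -> illegal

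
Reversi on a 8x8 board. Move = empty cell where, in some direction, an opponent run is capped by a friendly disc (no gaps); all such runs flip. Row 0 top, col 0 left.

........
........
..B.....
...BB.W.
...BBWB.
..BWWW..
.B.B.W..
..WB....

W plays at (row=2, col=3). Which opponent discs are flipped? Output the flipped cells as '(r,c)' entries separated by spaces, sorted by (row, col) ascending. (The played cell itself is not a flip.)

Dir NW: first cell '.' (not opp) -> no flip
Dir N: first cell '.' (not opp) -> no flip
Dir NE: first cell '.' (not opp) -> no flip
Dir W: opp run (2,2), next='.' -> no flip
Dir E: first cell '.' (not opp) -> no flip
Dir SW: first cell '.' (not opp) -> no flip
Dir S: opp run (3,3) (4,3) capped by W -> flip
Dir SE: opp run (3,4) capped by W -> flip

Answer: (3,3) (3,4) (4,3)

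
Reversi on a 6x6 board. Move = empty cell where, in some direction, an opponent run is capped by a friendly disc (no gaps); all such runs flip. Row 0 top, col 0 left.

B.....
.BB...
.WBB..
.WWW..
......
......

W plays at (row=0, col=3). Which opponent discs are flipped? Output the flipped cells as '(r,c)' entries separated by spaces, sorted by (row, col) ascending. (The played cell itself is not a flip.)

Dir NW: edge -> no flip
Dir N: edge -> no flip
Dir NE: edge -> no flip
Dir W: first cell '.' (not opp) -> no flip
Dir E: first cell '.' (not opp) -> no flip
Dir SW: opp run (1,2) capped by W -> flip
Dir S: first cell '.' (not opp) -> no flip
Dir SE: first cell '.' (not opp) -> no flip

Answer: (1,2)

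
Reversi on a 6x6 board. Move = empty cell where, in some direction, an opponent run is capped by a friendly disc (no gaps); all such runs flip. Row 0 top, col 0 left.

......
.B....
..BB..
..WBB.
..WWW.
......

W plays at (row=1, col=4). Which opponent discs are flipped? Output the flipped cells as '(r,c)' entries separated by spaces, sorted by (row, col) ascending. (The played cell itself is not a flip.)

Answer: (2,3)

Derivation:
Dir NW: first cell '.' (not opp) -> no flip
Dir N: first cell '.' (not opp) -> no flip
Dir NE: first cell '.' (not opp) -> no flip
Dir W: first cell '.' (not opp) -> no flip
Dir E: first cell '.' (not opp) -> no flip
Dir SW: opp run (2,3) capped by W -> flip
Dir S: first cell '.' (not opp) -> no flip
Dir SE: first cell '.' (not opp) -> no flip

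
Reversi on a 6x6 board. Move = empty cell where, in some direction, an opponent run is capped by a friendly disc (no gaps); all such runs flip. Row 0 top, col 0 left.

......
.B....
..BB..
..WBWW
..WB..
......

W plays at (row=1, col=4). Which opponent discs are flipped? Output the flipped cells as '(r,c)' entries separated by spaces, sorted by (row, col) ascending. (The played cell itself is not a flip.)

Dir NW: first cell '.' (not opp) -> no flip
Dir N: first cell '.' (not opp) -> no flip
Dir NE: first cell '.' (not opp) -> no flip
Dir W: first cell '.' (not opp) -> no flip
Dir E: first cell '.' (not opp) -> no flip
Dir SW: opp run (2,3) capped by W -> flip
Dir S: first cell '.' (not opp) -> no flip
Dir SE: first cell '.' (not opp) -> no flip

Answer: (2,3)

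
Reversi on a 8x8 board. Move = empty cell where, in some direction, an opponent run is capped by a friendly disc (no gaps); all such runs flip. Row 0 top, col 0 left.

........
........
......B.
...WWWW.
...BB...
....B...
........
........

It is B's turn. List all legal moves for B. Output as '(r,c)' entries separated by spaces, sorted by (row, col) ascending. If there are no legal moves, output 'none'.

Answer: (2,2) (2,3) (2,4) (2,5) (4,6)

Derivation:
(2,2): flips 1 -> legal
(2,3): flips 1 -> legal
(2,4): flips 1 -> legal
(2,5): flips 1 -> legal
(2,7): no bracket -> illegal
(3,2): no bracket -> illegal
(3,7): no bracket -> illegal
(4,2): no bracket -> illegal
(4,5): no bracket -> illegal
(4,6): flips 1 -> legal
(4,7): no bracket -> illegal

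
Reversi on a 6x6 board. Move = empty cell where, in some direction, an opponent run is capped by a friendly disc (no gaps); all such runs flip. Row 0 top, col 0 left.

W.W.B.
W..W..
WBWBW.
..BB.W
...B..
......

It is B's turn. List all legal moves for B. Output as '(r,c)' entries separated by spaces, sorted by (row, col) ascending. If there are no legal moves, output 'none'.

(0,1): no bracket -> illegal
(0,3): flips 1 -> legal
(1,1): flips 1 -> legal
(1,2): flips 1 -> legal
(1,4): no bracket -> illegal
(1,5): flips 1 -> legal
(2,5): flips 1 -> legal
(3,0): no bracket -> illegal
(3,1): flips 2 -> legal
(3,4): no bracket -> illegal
(4,4): no bracket -> illegal
(4,5): no bracket -> illegal

Answer: (0,3) (1,1) (1,2) (1,5) (2,5) (3,1)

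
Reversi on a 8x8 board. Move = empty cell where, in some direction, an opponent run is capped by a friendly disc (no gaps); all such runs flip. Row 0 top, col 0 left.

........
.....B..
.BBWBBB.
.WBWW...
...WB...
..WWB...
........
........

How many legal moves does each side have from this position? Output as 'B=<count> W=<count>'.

Answer: B=9 W=14

Derivation:
-- B to move --
(1,2): no bracket -> illegal
(1,3): no bracket -> illegal
(1,4): flips 1 -> legal
(2,0): no bracket -> illegal
(3,0): flips 1 -> legal
(3,5): flips 2 -> legal
(4,0): flips 1 -> legal
(4,1): flips 1 -> legal
(4,2): flips 2 -> legal
(4,5): no bracket -> illegal
(5,1): flips 2 -> legal
(6,1): flips 3 -> legal
(6,2): flips 1 -> legal
(6,3): no bracket -> illegal
(6,4): no bracket -> illegal
B mobility = 9
-- W to move --
(0,4): no bracket -> illegal
(0,5): no bracket -> illegal
(0,6): flips 2 -> legal
(1,0): flips 2 -> legal
(1,1): flips 2 -> legal
(1,2): no bracket -> illegal
(1,3): flips 1 -> legal
(1,4): flips 1 -> legal
(1,6): flips 1 -> legal
(1,7): no bracket -> illegal
(2,0): flips 2 -> legal
(2,7): flips 3 -> legal
(3,0): no bracket -> illegal
(3,5): flips 1 -> legal
(3,6): no bracket -> illegal
(3,7): no bracket -> illegal
(4,1): flips 1 -> legal
(4,2): no bracket -> illegal
(4,5): flips 1 -> legal
(5,5): flips 2 -> legal
(6,3): no bracket -> illegal
(6,4): flips 2 -> legal
(6,5): flips 1 -> legal
W mobility = 14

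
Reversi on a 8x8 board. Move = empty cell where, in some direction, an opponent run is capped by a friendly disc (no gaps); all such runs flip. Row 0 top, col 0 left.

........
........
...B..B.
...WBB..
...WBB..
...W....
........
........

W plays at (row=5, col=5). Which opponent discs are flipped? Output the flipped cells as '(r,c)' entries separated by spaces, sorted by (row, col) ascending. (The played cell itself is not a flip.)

Dir NW: opp run (4,4) capped by W -> flip
Dir N: opp run (4,5) (3,5), next='.' -> no flip
Dir NE: first cell '.' (not opp) -> no flip
Dir W: first cell '.' (not opp) -> no flip
Dir E: first cell '.' (not opp) -> no flip
Dir SW: first cell '.' (not opp) -> no flip
Dir S: first cell '.' (not opp) -> no flip
Dir SE: first cell '.' (not opp) -> no flip

Answer: (4,4)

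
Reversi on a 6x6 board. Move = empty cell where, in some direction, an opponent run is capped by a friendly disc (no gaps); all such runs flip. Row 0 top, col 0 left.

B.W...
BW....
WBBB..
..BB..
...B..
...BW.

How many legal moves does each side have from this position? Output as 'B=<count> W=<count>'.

-- B to move --
(0,1): flips 1 -> legal
(0,3): no bracket -> illegal
(1,2): flips 1 -> legal
(1,3): no bracket -> illegal
(3,0): flips 1 -> legal
(3,1): no bracket -> illegal
(4,4): no bracket -> illegal
(4,5): no bracket -> illegal
(5,5): flips 1 -> legal
B mobility = 4
-- W to move --
(0,1): no bracket -> illegal
(1,2): no bracket -> illegal
(1,3): no bracket -> illegal
(1,4): no bracket -> illegal
(2,4): flips 3 -> legal
(3,0): no bracket -> illegal
(3,1): flips 1 -> legal
(3,4): no bracket -> illegal
(4,1): no bracket -> illegal
(4,2): no bracket -> illegal
(4,4): flips 2 -> legal
(5,2): flips 1 -> legal
W mobility = 4

Answer: B=4 W=4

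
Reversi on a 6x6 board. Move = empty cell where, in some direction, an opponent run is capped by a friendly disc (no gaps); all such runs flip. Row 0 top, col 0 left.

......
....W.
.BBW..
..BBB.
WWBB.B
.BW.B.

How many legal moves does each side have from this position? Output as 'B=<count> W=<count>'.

Answer: B=7 W=6

Derivation:
-- B to move --
(0,3): no bracket -> illegal
(0,4): no bracket -> illegal
(0,5): flips 2 -> legal
(1,2): flips 1 -> legal
(1,3): flips 1 -> legal
(1,5): no bracket -> illegal
(2,4): flips 1 -> legal
(2,5): no bracket -> illegal
(3,0): no bracket -> illegal
(3,1): flips 1 -> legal
(5,0): flips 1 -> legal
(5,3): flips 1 -> legal
B mobility = 7
-- W to move --
(1,0): no bracket -> illegal
(1,1): no bracket -> illegal
(1,2): flips 3 -> legal
(1,3): no bracket -> illegal
(2,0): flips 2 -> legal
(2,4): no bracket -> illegal
(2,5): flips 2 -> legal
(3,0): no bracket -> illegal
(3,1): no bracket -> illegal
(3,5): no bracket -> illegal
(4,4): flips 2 -> legal
(5,0): flips 1 -> legal
(5,3): flips 2 -> legal
(5,5): no bracket -> illegal
W mobility = 6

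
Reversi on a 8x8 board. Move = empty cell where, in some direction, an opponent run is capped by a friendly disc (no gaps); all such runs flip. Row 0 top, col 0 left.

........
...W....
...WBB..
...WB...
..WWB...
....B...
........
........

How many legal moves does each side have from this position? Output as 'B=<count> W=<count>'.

-- B to move --
(0,2): flips 1 -> legal
(0,3): no bracket -> illegal
(0,4): no bracket -> illegal
(1,2): flips 1 -> legal
(1,4): no bracket -> illegal
(2,2): flips 2 -> legal
(3,1): no bracket -> illegal
(3,2): flips 2 -> legal
(4,1): flips 2 -> legal
(5,1): flips 2 -> legal
(5,2): flips 1 -> legal
(5,3): no bracket -> illegal
B mobility = 7
-- W to move --
(1,4): no bracket -> illegal
(1,5): flips 1 -> legal
(1,6): flips 2 -> legal
(2,6): flips 2 -> legal
(3,5): flips 2 -> legal
(3,6): no bracket -> illegal
(4,5): flips 2 -> legal
(5,3): no bracket -> illegal
(5,5): flips 1 -> legal
(6,3): no bracket -> illegal
(6,4): no bracket -> illegal
(6,5): flips 1 -> legal
W mobility = 7

Answer: B=7 W=7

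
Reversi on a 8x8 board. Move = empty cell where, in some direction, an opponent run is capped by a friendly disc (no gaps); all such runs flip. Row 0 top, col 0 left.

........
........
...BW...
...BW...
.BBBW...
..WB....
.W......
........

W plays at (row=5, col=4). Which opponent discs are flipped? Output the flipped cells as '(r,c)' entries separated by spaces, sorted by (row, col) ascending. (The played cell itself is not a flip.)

Dir NW: opp run (4,3), next='.' -> no flip
Dir N: first cell 'W' (not opp) -> no flip
Dir NE: first cell '.' (not opp) -> no flip
Dir W: opp run (5,3) capped by W -> flip
Dir E: first cell '.' (not opp) -> no flip
Dir SW: first cell '.' (not opp) -> no flip
Dir S: first cell '.' (not opp) -> no flip
Dir SE: first cell '.' (not opp) -> no flip

Answer: (5,3)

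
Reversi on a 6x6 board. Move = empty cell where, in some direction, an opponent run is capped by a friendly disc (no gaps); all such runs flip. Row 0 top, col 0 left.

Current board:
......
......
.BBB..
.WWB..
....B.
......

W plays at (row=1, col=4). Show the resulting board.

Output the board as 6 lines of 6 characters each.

Answer: ......
....W.
.BBW..
.WWB..
....B.
......

Derivation:
Place W at (1,4); scan 8 dirs for brackets.
Dir NW: first cell '.' (not opp) -> no flip
Dir N: first cell '.' (not opp) -> no flip
Dir NE: first cell '.' (not opp) -> no flip
Dir W: first cell '.' (not opp) -> no flip
Dir E: first cell '.' (not opp) -> no flip
Dir SW: opp run (2,3) capped by W -> flip
Dir S: first cell '.' (not opp) -> no flip
Dir SE: first cell '.' (not opp) -> no flip
All flips: (2,3)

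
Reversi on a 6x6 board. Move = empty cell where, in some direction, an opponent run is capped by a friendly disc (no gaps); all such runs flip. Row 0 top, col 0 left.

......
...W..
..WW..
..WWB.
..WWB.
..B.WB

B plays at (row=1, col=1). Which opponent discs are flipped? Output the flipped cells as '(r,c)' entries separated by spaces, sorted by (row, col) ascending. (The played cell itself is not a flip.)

Answer: (2,2) (3,3)

Derivation:
Dir NW: first cell '.' (not opp) -> no flip
Dir N: first cell '.' (not opp) -> no flip
Dir NE: first cell '.' (not opp) -> no flip
Dir W: first cell '.' (not opp) -> no flip
Dir E: first cell '.' (not opp) -> no flip
Dir SW: first cell '.' (not opp) -> no flip
Dir S: first cell '.' (not opp) -> no flip
Dir SE: opp run (2,2) (3,3) capped by B -> flip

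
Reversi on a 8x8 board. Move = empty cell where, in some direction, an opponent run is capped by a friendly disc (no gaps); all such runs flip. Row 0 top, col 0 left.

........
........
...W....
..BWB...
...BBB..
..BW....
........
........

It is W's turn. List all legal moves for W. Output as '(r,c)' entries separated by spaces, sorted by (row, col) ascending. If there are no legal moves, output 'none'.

Answer: (3,1) (3,5) (4,1) (5,1) (5,5) (5,6)

Derivation:
(2,1): no bracket -> illegal
(2,2): no bracket -> illegal
(2,4): no bracket -> illegal
(2,5): no bracket -> illegal
(3,1): flips 1 -> legal
(3,5): flips 2 -> legal
(3,6): no bracket -> illegal
(4,1): flips 1 -> legal
(4,2): no bracket -> illegal
(4,6): no bracket -> illegal
(5,1): flips 1 -> legal
(5,4): no bracket -> illegal
(5,5): flips 1 -> legal
(5,6): flips 2 -> legal
(6,1): no bracket -> illegal
(6,2): no bracket -> illegal
(6,3): no bracket -> illegal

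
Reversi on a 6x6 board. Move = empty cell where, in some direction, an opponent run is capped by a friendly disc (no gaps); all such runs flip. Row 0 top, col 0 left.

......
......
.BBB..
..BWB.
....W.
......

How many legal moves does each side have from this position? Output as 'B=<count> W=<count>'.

-- B to move --
(2,4): no bracket -> illegal
(3,5): no bracket -> illegal
(4,2): no bracket -> illegal
(4,3): flips 1 -> legal
(4,5): no bracket -> illegal
(5,3): no bracket -> illegal
(5,4): flips 1 -> legal
(5,5): flips 2 -> legal
B mobility = 3
-- W to move --
(1,0): no bracket -> illegal
(1,1): flips 1 -> legal
(1,2): no bracket -> illegal
(1,3): flips 1 -> legal
(1,4): no bracket -> illegal
(2,0): no bracket -> illegal
(2,4): flips 1 -> legal
(2,5): no bracket -> illegal
(3,0): no bracket -> illegal
(3,1): flips 1 -> legal
(3,5): flips 1 -> legal
(4,1): no bracket -> illegal
(4,2): no bracket -> illegal
(4,3): no bracket -> illegal
(4,5): no bracket -> illegal
W mobility = 5

Answer: B=3 W=5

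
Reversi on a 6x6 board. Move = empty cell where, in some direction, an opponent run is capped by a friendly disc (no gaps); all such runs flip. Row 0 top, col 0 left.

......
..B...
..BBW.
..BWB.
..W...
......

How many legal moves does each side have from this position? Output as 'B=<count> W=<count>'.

Answer: B=5 W=7

Derivation:
-- B to move --
(1,3): no bracket -> illegal
(1,4): flips 1 -> legal
(1,5): no bracket -> illegal
(2,5): flips 1 -> legal
(3,1): no bracket -> illegal
(3,5): no bracket -> illegal
(4,1): no bracket -> illegal
(4,3): flips 1 -> legal
(4,4): flips 1 -> legal
(5,1): no bracket -> illegal
(5,2): flips 1 -> legal
(5,3): no bracket -> illegal
B mobility = 5
-- W to move --
(0,1): no bracket -> illegal
(0,2): flips 3 -> legal
(0,3): no bracket -> illegal
(1,1): flips 1 -> legal
(1,3): flips 1 -> legal
(1,4): no bracket -> illegal
(2,1): flips 2 -> legal
(2,5): no bracket -> illegal
(3,1): flips 1 -> legal
(3,5): flips 1 -> legal
(4,1): no bracket -> illegal
(4,3): no bracket -> illegal
(4,4): flips 1 -> legal
(4,5): no bracket -> illegal
W mobility = 7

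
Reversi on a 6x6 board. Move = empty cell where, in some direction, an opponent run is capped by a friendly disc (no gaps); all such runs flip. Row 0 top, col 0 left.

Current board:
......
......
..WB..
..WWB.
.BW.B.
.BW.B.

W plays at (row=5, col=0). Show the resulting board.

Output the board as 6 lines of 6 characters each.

Place W at (5,0); scan 8 dirs for brackets.
Dir NW: edge -> no flip
Dir N: first cell '.' (not opp) -> no flip
Dir NE: opp run (4,1) capped by W -> flip
Dir W: edge -> no flip
Dir E: opp run (5,1) capped by W -> flip
Dir SW: edge -> no flip
Dir S: edge -> no flip
Dir SE: edge -> no flip
All flips: (4,1) (5,1)

Answer: ......
......
..WB..
..WWB.
.WW.B.
WWW.B.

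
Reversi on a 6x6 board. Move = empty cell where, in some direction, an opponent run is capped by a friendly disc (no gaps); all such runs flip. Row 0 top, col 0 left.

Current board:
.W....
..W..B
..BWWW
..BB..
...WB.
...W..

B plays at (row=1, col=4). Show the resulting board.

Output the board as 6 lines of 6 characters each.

Place B at (1,4); scan 8 dirs for brackets.
Dir NW: first cell '.' (not opp) -> no flip
Dir N: first cell '.' (not opp) -> no flip
Dir NE: first cell '.' (not opp) -> no flip
Dir W: first cell '.' (not opp) -> no flip
Dir E: first cell 'B' (not opp) -> no flip
Dir SW: opp run (2,3) capped by B -> flip
Dir S: opp run (2,4), next='.' -> no flip
Dir SE: opp run (2,5), next=edge -> no flip
All flips: (2,3)

Answer: .W....
..W.BB
..BBWW
..BB..
...WB.
...W..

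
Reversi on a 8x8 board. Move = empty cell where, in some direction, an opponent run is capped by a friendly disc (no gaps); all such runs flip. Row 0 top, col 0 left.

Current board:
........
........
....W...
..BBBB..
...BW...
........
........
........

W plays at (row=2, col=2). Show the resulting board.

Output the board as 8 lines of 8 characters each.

Place W at (2,2); scan 8 dirs for brackets.
Dir NW: first cell '.' (not opp) -> no flip
Dir N: first cell '.' (not opp) -> no flip
Dir NE: first cell '.' (not opp) -> no flip
Dir W: first cell '.' (not opp) -> no flip
Dir E: first cell '.' (not opp) -> no flip
Dir SW: first cell '.' (not opp) -> no flip
Dir S: opp run (3,2), next='.' -> no flip
Dir SE: opp run (3,3) capped by W -> flip
All flips: (3,3)

Answer: ........
........
..W.W...
..BWBB..
...BW...
........
........
........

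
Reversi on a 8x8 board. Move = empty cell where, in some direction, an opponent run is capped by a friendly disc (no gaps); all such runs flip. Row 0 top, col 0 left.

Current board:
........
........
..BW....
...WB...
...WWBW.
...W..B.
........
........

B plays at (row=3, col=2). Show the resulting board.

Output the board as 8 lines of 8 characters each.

Place B at (3,2); scan 8 dirs for brackets.
Dir NW: first cell '.' (not opp) -> no flip
Dir N: first cell 'B' (not opp) -> no flip
Dir NE: opp run (2,3), next='.' -> no flip
Dir W: first cell '.' (not opp) -> no flip
Dir E: opp run (3,3) capped by B -> flip
Dir SW: first cell '.' (not opp) -> no flip
Dir S: first cell '.' (not opp) -> no flip
Dir SE: opp run (4,3), next='.' -> no flip
All flips: (3,3)

Answer: ........
........
..BW....
..BBB...
...WWBW.
...W..B.
........
........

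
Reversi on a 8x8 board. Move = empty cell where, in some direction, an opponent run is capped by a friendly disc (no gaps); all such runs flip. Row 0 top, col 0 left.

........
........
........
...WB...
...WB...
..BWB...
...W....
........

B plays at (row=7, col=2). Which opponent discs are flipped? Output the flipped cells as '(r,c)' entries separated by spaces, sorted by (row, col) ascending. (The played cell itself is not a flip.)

Answer: (6,3)

Derivation:
Dir NW: first cell '.' (not opp) -> no flip
Dir N: first cell '.' (not opp) -> no flip
Dir NE: opp run (6,3) capped by B -> flip
Dir W: first cell '.' (not opp) -> no flip
Dir E: first cell '.' (not opp) -> no flip
Dir SW: edge -> no flip
Dir S: edge -> no flip
Dir SE: edge -> no flip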